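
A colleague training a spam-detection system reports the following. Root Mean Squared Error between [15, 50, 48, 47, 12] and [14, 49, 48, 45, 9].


MSE = 15/5 = 3
RMSE = √(15/5) = 1.7321

1.7321


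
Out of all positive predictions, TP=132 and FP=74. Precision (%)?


Precision = TP/(TP+FP)
= 132/(132+74)
= 132/206 = 64.08%

64.08%


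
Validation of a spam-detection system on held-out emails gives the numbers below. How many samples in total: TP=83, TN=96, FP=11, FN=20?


Total = TP + TN + FP + FN
= 83 + 96 + 11 + 20
= 210
(Predicted positive: 94, predicted negative: 116)

210


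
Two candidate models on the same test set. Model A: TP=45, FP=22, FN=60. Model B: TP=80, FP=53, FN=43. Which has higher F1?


Model A: P=45/67=0.6716, R=45/105=0.4286, F1=2PR/(P+R)=2TP/(2TP+FP+FN)=90/172=0.5233
Model B: P=80/133=0.6015, R=80/123=0.6504, F1=2PR/(P+R)=2TP/(2TP+FP+FN)=160/256=0.625
0.5233 < 0.625 → Model B

Model B


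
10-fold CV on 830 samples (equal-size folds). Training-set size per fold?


Fold size = 830/10 = 83
Training per fold = 830 - 83 = 747

747


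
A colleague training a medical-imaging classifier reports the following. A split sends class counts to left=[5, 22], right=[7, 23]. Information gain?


Parent = [12, 45], H_parent = 0.7425
H_left = 0.6913 (n=27), H_right = 0.7838 (n=30)
H_children = (27/57)·0.6913 + (30/57)·0.7838 = 0.74
IG = 0.7425 - 0.74 = 0.0025

0.0025


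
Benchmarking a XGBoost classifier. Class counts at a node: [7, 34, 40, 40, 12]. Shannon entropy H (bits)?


Probabilities: [7/133, 34/133, 40/133, 40/133, 12/133] ≈ [0.0526, 0.2556, 0.3008, 0.3008, 0.0902]
H = -((7/133)·log₂(7/133) + (34/133)·log₂(34/133) + (40/133)·log₂(40/133) + (40/133)·log₂(40/133) + (12/133)·log₂(12/133))
  = 2.0824 bits

2.0824 bits


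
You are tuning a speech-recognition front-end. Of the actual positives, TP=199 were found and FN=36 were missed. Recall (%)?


Recall = TP/(TP+FN)
= 199/(199+36)
= 199/235 = 84.68%

84.68%


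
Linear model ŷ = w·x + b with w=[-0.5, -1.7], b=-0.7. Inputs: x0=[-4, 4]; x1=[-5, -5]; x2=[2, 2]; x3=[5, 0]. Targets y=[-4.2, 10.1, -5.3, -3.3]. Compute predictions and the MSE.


ŷ0 = (-0.5)·(-4) + (-1.7)·(4) - 0.7 = -5.5
ŷ1 = (-0.5)·(-5) + (-1.7)·(-5) - 0.7 = 10.3
ŷ2 = (-0.5)·(2) + (-1.7)·(2) - 0.7 = -5.1
ŷ3 = (-0.5)·(5) + (-1.7)·(0) - 0.7 = -3.2
errors² = [1.69, 0.04, 0.04, 0.01]
MSE = 1.7800/4 = 0.445

0.445


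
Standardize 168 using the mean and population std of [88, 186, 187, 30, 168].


μ = 131.8, σ = 62.5728
z = (168 - 131.8)/62.5728 = 0.5785

0.5785


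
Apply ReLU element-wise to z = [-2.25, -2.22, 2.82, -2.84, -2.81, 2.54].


ReLU(-2.25) = max(0, -2.25) = 0.0
ReLU(-2.22) = max(0, -2.22) = 0.0
ReLU(2.82) = max(0, 2.82) = 2.82
ReLU(-2.84) = max(0, -2.84) = 0.0
ReLU(-2.81) = max(0, -2.81) = 0.0
ReLU(2.54) = max(0, 2.54) = 2.54
result = [0.0, 0.0, 2.82, 0.0, 0.0, 2.54]

[0.0, 0.0, 2.82, 0.0, 0.0, 2.54]


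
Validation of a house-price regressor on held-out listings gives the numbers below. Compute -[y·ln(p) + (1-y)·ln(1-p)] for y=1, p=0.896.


BCE = -[y·ln(p) + (1-y)·ln(1-p)]
= -1·ln(0.896) - 0
= -ln(0.896) = 0.1098

0.1098


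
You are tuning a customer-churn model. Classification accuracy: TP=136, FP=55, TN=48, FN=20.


Accuracy = (TP+TN)/(TP+TN+FP+FN)
= (136+48)/(259)
= 184/259 = 71.04%

71.04%


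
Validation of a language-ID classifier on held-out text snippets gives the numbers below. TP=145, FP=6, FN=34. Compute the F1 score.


Precision = 145/151 = 0.9603
Recall = 145/179 = 0.8101
F1 = 2·P·R/(P+R) = 2·TP/(2·TP+FP+FN) = 290/(290+6+34) = 290/330 = 0.8788

0.8788


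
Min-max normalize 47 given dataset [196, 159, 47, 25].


min=25, max=196
(47-25)/(196-25) = 22/171 = 0.1287

0.1287


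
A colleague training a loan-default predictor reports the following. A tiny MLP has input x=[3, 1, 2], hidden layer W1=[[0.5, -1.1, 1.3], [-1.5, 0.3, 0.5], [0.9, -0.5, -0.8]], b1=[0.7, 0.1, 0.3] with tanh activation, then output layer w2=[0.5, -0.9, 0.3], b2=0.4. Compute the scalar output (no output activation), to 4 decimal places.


z1[0] = (0.5)·(3) + (-1.1)·(1) + (1.3)·(2) + 0.7 = 3.7
z1[1] = (-1.5)·(3) + (0.3)·(1) + (0.5)·(2) + 0.1 = -3.1
z1[2] = (0.9)·(3) + (-0.5)·(1) + (-0.8)·(2) + 0.3 = 0.9
h = tanh(z1) = [0.9988, -0.9959, 0.7163]
output = (0.5)·(0.9988) + (-0.9)·(-0.9959) + (0.3)·(0.7163) + 0.4 = 2.0106

2.0106


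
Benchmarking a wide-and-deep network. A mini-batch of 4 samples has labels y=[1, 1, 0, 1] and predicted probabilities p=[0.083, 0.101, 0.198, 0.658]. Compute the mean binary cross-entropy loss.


L[0] = -ln(0.083) = 2.4889
L[1] = -ln(0.101) = 2.2926
L[2] = -ln(1-0.198) = -ln(0.802) = 0.2206
L[3] = -ln(0.658) = 0.4186
mean = (2.4889 + 2.2926 + 0.2206 + 0.4186)/4 = 1.3552

1.3552


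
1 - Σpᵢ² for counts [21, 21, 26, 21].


Probabilities: [21/89, 21/89, 26/89, 21/89] ≈ [0.236, 0.236, 0.2921, 0.236]
Σpᵢ² = (441 + 441 + 676 + 441)/89² = 1999/7921
Gini = 1 - Σpᵢ² = 1 - 1999/7921 = 0.7476

0.7476


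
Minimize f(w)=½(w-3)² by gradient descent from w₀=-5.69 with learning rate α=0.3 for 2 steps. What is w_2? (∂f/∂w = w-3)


step 1: grad = -5.69-3 = -8.69; w = -5.69 - 0.3·(-8.69) = -3.083
step 2: grad = -3.083-3 = -6.083; w = -3.083 - 0.3·(-6.083) = -1.2581

-1.2581


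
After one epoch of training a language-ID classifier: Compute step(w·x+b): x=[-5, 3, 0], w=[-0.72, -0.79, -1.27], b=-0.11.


z = (-5)·(-0.72) + (3)·(-0.79) + (0)·(-1.27) - 0.11
  = 1.12
step(z) = 1 (z≥0)

1


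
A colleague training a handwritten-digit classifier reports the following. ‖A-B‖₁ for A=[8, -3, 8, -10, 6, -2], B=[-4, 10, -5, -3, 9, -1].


d = |8+ 4| + |-3-10| + |8+ 5| + |-10+ 3| + |6-9| + |-2+ 1|
  = 12 + 13 + 13 + 7 + 3 + 1
  = 49

49


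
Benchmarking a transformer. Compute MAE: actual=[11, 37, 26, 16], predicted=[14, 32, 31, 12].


Absolute errors: |11-14|=3, |37-32|=5, |26-31|=5, |16-12|=4
Sum = 17
MAE = 17/4 = 17/4

17/4


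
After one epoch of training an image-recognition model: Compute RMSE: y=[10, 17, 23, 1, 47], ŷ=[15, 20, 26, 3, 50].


MSE = 56/5 = 11.2
RMSE = √(56/5) = 3.3466

3.3466


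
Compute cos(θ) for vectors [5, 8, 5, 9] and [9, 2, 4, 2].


A·B = 5·9 + 8·2 + 5·4 + 9·2 = 99
‖A‖ = √195 = 13.9642, ‖B‖ = √105 = 10.247
cos = 99/(√195·√105) = 99/√20475 = 0.6919

0.6919


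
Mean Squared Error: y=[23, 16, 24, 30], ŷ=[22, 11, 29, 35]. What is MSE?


Squared errors: (23-22)²=1, (16-11)²=25, (24-29)²=25, (30-35)²=25
Sum = 76
MSE = 76/4 = 19

19


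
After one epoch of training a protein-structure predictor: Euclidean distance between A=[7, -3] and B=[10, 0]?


d = √((7-10)² + (-3-0)²)
  = √(9 + 9)
  = √18 = 4.2426

4.2426


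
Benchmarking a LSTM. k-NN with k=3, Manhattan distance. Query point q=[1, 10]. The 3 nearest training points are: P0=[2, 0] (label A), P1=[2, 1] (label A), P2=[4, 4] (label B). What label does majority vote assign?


d(q,P0) = 11  (label A)
d(q,P1) = 10  (label A)
d(q,P2) = 9  (label B)
Votes: A=2, B=1
Majority → A

A


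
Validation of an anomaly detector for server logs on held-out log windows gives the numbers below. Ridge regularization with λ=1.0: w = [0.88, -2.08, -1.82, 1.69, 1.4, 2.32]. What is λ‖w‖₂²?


‖w‖₂² = (0.88)² + (-2.08)² + (-1.82)² + (1.69)² + (1.4)² + (2.32)²
     = 0.7744 + 4.3264 + 3.3124 + 2.8561 + 1.96 + 5.3824
     = 18.6117
λ·‖w‖₂² = 1.0·18.6117 = 18.6117

18.6117


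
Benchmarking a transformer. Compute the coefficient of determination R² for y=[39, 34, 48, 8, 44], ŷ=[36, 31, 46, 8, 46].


ȳ = 34.6
SS_res = Σ(y-ŷ)² = 26
SS_tot = Σ(y-ȳ)² = 995.2
R² = 1 - SS_res/SS_tot = 1 - 0.0261 = 0.9739

0.9739


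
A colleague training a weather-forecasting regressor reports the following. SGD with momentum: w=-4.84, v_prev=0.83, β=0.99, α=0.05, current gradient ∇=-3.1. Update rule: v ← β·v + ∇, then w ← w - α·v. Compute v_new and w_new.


v_new = 0.99·0.83 - 3.1 = 0.8217 - 3.1 = -2.2783
w_new = -4.84 - 0.05·-2.2783 = -4.84 + 0.113915 = -4.726085

v_new=-2.2783, w_new=-4.726085


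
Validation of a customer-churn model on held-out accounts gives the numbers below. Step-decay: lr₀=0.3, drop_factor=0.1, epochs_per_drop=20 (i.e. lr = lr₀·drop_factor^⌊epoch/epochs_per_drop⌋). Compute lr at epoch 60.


n_drops = ⌊60/20⌋ = 3
lr = 0.3·0.1^3 = 0.3·0.001 = 0.0003

0.0003


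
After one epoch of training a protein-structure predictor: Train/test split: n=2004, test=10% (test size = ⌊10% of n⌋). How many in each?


Test = ⌊2004·10/100⌋ = 200
Train = 2004 - 200 = 1804

Train: 1804, Test: 200


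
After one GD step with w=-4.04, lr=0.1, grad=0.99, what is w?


w_new = w - α·∇
= -4.04 - 0.1·0.99
= -4.04 - 0.099
= -4.139

-4.139


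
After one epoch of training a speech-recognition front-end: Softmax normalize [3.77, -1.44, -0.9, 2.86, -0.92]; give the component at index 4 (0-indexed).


Exponentials: e^3.77=43.3801, e^-1.44=0.2369, e^-0.9=0.4066, e^2.86=17.4615, e^-0.92=0.3985
Sum = 61.8836
Softmax = [0.701, 0.0038, 0.0066, 0.2822, 0.0064]
p[4] = 0.3985/61.8836 = 0.0064

0.0064


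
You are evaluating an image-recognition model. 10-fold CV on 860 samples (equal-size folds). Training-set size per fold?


Fold size = 860/10 = 86
Training per fold = 860 - 86 = 774

774


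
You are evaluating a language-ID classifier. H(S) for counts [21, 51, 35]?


Probabilities: [21/107, 51/107, 35/107] ≈ [0.1963, 0.4766, 0.3271]
H = -((21/107)·log₂(21/107) + (51/107)·log₂(51/107) + (35/107)·log₂(35/107))
  = 1.4979 bits

1.4979 bits


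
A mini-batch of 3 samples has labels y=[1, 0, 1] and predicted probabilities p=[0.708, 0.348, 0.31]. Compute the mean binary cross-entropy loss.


L[0] = -ln(0.708) = 0.3453
L[1] = -ln(1-0.348) = -ln(0.652) = 0.4277
L[2] = -ln(0.31) = 1.1712
mean = (0.3453 + 0.4277 + 1.1712)/3 = 0.6481

0.6481


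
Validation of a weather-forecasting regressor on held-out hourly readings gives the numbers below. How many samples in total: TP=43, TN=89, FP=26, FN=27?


Total = TP + TN + FP + FN
= 43 + 89 + 26 + 27
= 185
(Predicted positive: 69, predicted negative: 116)

185


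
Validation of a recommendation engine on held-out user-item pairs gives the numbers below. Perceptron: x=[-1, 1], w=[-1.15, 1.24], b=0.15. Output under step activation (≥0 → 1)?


z = (-1)·(-1.15) + (1)·(1.24) + 0.15
  = 2.54
step(z) = 1 (z≥0)

1


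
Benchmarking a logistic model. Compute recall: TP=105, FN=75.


Recall = TP/(TP+FN)
= 105/(105+75)
= 105/180 = 58.33%

58.33%


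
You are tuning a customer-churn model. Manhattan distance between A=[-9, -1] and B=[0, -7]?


d = |-9-0| + |-1+ 7|
  = 9 + 6
  = 15

15


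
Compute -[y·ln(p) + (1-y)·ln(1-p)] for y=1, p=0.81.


BCE = -[y·ln(p) + (1-y)·ln(1-p)]
= -1·ln(0.81) - 0
= -ln(0.81) = 0.2107

0.2107


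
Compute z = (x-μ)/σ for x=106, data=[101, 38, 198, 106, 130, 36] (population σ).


μ = 101.5, σ = 55.479
z = (106 - 101.5)/55.479 = 0.0811

0.0811


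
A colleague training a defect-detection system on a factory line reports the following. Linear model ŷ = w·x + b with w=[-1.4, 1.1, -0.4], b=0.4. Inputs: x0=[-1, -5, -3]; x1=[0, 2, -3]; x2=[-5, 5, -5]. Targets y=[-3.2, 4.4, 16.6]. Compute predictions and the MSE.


ŷ0 = (-1.4)·(-1) + (1.1)·(-5) + (-0.4)·(-3) + 0.4 = -2.5
ŷ1 = (-1.4)·(0) + (1.1)·(2) + (-0.4)·(-3) + 0.4 = 3.8
ŷ2 = (-1.4)·(-5) + (1.1)·(5) + (-0.4)·(-5) + 0.4 = 14.9
errors² = [0.49, 0.36, 2.89]
MSE = 3.7400/3 = 1.2467

1.2467


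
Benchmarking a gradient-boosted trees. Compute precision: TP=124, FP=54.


Precision = TP/(TP+FP)
= 124/(124+54)
= 124/178 = 69.66%

69.66%


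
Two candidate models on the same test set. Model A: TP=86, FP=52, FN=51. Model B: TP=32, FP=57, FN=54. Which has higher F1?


Model A: P=86/138=0.6232, R=86/137=0.6277, F1=2PR/(P+R)=2TP/(2TP+FP+FN)=172/275=0.6255
Model B: P=32/89=0.3596, R=32/86=0.3721, F1=2PR/(P+R)=2TP/(2TP+FP+FN)=64/175=0.3657
0.6255 > 0.3657 → Model A

Model A


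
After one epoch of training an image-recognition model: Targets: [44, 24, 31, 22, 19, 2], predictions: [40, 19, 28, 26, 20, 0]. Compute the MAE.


Absolute errors: |44-40|=4, |24-19|=5, |31-28|=3, |22-26|=4, |19-20|=1, |2-0|=2
Sum = 19
MAE = 19/6 = 19/6

19/6


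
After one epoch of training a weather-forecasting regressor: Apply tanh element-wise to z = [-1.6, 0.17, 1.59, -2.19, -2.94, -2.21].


tanh(-1.6) = -0.9217
tanh(0.17) = 0.1684
tanh(1.59) = 0.9201
tanh(-2.19) = -0.9753
tanh(-2.94) = -0.9944
tanh(-2.21) = -0.9762
result = [-0.9217, 0.1684, 0.9201, -0.9753, -0.9944, -0.9762]

[-0.9217, 0.1684, 0.9201, -0.9753, -0.9944, -0.9762]


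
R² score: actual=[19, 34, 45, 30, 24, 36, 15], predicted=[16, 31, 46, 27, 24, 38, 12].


ȳ = 29
SS_res = Σ(y-ŷ)² = 41
SS_tot = Σ(y-ȳ)² = 652
R² = 1 - SS_res/SS_tot = 1 - 0.0629 = 0.9371

0.9371


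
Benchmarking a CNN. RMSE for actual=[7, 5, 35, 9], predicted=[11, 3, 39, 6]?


MSE = 45/4 = 11.25
RMSE = √(45/4) = 3.3541

3.3541


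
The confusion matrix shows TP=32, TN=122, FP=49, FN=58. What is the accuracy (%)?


Accuracy = (TP+TN)/(TP+TN+FP+FN)
= (32+122)/(261)
= 154/261 = 59.0%

59.0%


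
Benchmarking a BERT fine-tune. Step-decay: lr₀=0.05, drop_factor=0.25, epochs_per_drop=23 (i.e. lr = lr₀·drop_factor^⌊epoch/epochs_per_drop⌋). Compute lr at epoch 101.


n_drops = ⌊101/23⌋ = 4
lr = 0.05·0.25^4 = 0.05·0.00390625 = 0.0001953125

0.0001953125


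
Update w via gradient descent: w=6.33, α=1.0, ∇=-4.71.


w_new = w - α·∇
= 6.33 - 1.0·-4.71
= 6.33 + 4.71
= 11.04

11.04


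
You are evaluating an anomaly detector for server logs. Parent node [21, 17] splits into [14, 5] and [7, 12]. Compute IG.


Parent = [21, 17], H_parent = 0.992
H_left = 0.8315 (n=19), H_right = 0.9495 (n=19)
H_children = (19/38)·0.8315 + (19/38)·0.9495 = 0.8905
IG = 0.992 - 0.8905 = 0.1015

0.1015


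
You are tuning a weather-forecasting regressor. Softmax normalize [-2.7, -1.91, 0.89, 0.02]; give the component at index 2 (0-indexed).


Exponentials: e^-2.7=0.0672, e^-1.91=0.1481, e^0.89=2.4351, e^0.02=1.0202
Sum = 3.6706
Softmax = [0.0183, 0.0403, 0.6634, 0.2779]
p[2] = 2.4351/3.6706 = 0.6634

0.6634


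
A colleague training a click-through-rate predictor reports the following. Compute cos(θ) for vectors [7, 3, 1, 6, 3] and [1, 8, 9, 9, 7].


A·B = 7·1 + 3·8 + 1·9 + 6·9 + 3·7 = 115
‖A‖ = √104 = 10.198, ‖B‖ = √276 = 16.6132
cos = 115/(√104·√276) = 115/√28704 = 0.6788

0.6788


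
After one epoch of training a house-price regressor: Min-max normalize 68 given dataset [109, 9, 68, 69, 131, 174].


min=9, max=174
(68-9)/(174-9) = 59/165 = 0.3576

0.3576


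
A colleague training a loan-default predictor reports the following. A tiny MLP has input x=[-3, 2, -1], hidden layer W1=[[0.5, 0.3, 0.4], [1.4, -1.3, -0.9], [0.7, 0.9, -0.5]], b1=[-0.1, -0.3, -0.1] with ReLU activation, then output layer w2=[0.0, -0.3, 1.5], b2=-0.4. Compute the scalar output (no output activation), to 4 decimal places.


z1[0] = (0.5)·(-3) + (0.3)·(2) + (0.4)·(-1) - 0.1 = -1.4
z1[1] = (1.4)·(-3) + (-1.3)·(2) + (-0.9)·(-1) - 0.3 = -6.2
z1[2] = (0.7)·(-3) + (0.9)·(2) + (-0.5)·(-1) - 0.1 = 0.1
h = ReLU(z1) = [0.0, 0.0, 0.1]
output = (0.0)·(0.0) + (-0.3)·(0.0) + (1.5)·(0.1) - 0.4 = -0.25

-0.25


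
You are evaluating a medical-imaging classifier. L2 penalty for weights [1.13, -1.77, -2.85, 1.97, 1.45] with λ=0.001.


‖w‖₂² = (1.13)² + (-1.77)² + (-2.85)² + (1.97)² + (1.45)²
     = 1.2769 + 3.1329 + 8.1225 + 3.8809 + 2.1025
     = 18.5157
λ·‖w‖₂² = 0.001·18.5157 = 0.018516

0.018516


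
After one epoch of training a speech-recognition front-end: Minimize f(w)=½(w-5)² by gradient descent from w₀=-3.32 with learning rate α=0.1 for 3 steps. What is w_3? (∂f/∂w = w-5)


step 1: grad = -3.32-5 = -8.32; w = -3.32 - 0.1·(-8.32) = -2.488
step 2: grad = -2.488-5 = -7.488; w = -2.488 - 0.1·(-7.488) = -1.7392
step 3: grad = -1.7392-5 = -6.7392; w = -1.7392 - 0.1·(-6.7392) = -1.06528

-1.06528


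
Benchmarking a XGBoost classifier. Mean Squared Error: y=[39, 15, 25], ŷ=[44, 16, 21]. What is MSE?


Squared errors: (39-44)²=25, (15-16)²=1, (25-21)²=16
Sum = 42
MSE = 42/3 = 14

14


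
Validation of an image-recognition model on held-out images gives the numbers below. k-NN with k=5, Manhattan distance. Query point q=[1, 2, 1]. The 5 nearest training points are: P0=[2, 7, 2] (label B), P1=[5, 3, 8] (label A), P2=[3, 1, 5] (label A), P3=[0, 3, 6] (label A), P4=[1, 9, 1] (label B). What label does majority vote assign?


d(q,P0) = 7  (label B)
d(q,P1) = 12  (label A)
d(q,P2) = 7  (label A)
d(q,P3) = 7  (label A)
d(q,P4) = 7  (label B)
Votes: A=3, B=2
Majority → A

A


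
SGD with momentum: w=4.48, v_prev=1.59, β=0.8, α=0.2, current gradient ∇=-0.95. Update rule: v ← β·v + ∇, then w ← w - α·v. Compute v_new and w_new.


v_new = 0.8·1.59 - 0.95 = 1.272 - 0.95 = 0.322
w_new = 4.48 - 0.2·0.322 = 4.48 - 0.0644 = 4.4156

v_new=0.322, w_new=4.4156


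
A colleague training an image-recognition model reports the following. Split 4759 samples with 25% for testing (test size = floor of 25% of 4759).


Test = ⌊4759·25/100⌋ = 1189
Train = 4759 - 1189 = 3570

Train: 3570, Test: 1189


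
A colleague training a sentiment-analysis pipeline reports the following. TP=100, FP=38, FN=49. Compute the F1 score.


Precision = 100/138 = 0.7246
Recall = 100/149 = 0.6711
F1 = 2·P·R/(P+R) = 2·TP/(2·TP+FP+FN) = 200/(200+38+49) = 200/287 = 0.6969

0.6969


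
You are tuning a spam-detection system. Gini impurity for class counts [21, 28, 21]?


Probabilities: [21/70, 28/70, 21/70] ≈ [0.3, 0.4, 0.3]
Σpᵢ² = (441 + 784 + 441)/70² = 1666/4900
Gini = 1 - Σpᵢ² = 1 - 1666/4900 = 0.66

0.66


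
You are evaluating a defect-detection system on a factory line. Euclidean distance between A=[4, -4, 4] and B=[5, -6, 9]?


d = √((4-5)² + (-4+ 6)² + (4-9)²)
  = √(1 + 4 + 25)
  = √30 = 5.4772

5.4772


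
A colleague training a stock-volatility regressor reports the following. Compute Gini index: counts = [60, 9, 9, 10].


Probabilities: [60/88, 9/88, 9/88, 10/88] ≈ [0.6818, 0.1023, 0.1023, 0.1136]
Σpᵢ² = (3600 + 81 + 81 + 100)/88² = 3862/7744
Gini = 1 - Σpᵢ² = 1 - 3862/7744 = 0.5013

0.5013


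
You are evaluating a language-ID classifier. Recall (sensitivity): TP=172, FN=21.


Recall = TP/(TP+FN)
= 172/(172+21)
= 172/193 = 89.12%

89.12%


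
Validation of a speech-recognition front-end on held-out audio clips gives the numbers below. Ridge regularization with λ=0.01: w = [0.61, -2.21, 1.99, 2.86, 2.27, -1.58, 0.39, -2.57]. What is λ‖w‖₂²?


‖w‖₂² = (0.61)² + (-2.21)² + (1.99)² + (2.86)² + (2.27)² + (-1.58)² + (0.39)² + (-2.57)²
     = 0.3721 + 4.8841 + 3.9601 + 8.1796 + 5.1529 + 2.4964 + 0.1521 + 6.6049
     = 31.8022
λ·‖w‖₂² = 0.01·31.8022 = 0.318022

0.318022


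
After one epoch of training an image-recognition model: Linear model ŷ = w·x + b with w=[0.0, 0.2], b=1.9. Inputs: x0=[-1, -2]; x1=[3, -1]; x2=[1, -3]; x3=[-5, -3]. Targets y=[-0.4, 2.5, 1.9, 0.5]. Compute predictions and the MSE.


ŷ0 = (0.0)·(-1) + (0.2)·(-2) + 1.9 = 1.5
ŷ1 = (0.0)·(3) + (0.2)·(-1) + 1.9 = 1.7
ŷ2 = (0.0)·(1) + (0.2)·(-3) + 1.9 = 1.3
ŷ3 = (0.0)·(-5) + (0.2)·(-3) + 1.9 = 1.3
errors² = [3.61, 0.64, 0.36, 0.64]
MSE = 5.2500/4 = 1.3125

1.3125


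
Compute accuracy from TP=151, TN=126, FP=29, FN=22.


Accuracy = (TP+TN)/(TP+TN+FP+FN)
= (151+126)/(328)
= 277/328 = 84.45%

84.45%


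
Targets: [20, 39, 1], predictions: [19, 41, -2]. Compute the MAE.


Absolute errors: |20-19|=1, |39-41|=2, |1+ 2|=3
Sum = 6
MAE = 6/3 = 2

2


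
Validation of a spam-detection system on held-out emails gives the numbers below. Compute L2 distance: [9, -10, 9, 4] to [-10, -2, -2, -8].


d = √((9+ 10)² + (-10+ 2)² + (9+ 2)² + (4+ 8)²)
  = √(361 + 64 + 121 + 144)
  = √690 = 26.2679

26.2679


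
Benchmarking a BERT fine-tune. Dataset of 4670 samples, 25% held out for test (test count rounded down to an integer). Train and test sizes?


Test = ⌊4670·25/100⌋ = 1167
Train = 4670 - 1167 = 3503

Train: 3503, Test: 1167


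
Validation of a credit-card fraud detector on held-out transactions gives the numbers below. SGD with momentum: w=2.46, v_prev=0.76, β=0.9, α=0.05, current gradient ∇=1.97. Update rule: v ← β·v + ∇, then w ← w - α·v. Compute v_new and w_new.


v_new = 0.9·0.76 + 1.97 = 0.684 + 1.97 = 2.654
w_new = 2.46 - 0.05·2.654 = 2.46 - 0.1327 = 2.3273

v_new=2.654, w_new=2.3273


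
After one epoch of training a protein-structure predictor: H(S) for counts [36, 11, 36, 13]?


Probabilities: [36/96, 11/96, 36/96, 13/96] ≈ [0.375, 0.1146, 0.375, 0.1354]
H = -((36/96)·log₂(36/96) + (11/96)·log₂(11/96) + (36/96)·log₂(36/96) + (13/96)·log₂(13/96))
  = 1.81 bits

1.81 bits


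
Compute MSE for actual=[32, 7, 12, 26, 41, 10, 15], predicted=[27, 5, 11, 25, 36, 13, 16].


Squared errors: (32-27)²=25, (7-5)²=4, (12-11)²=1, (26-25)²=1, (41-36)²=25, (10-13)²=9, (15-16)²=1
Sum = 66
MSE = 66/7 = 66/7

66/7


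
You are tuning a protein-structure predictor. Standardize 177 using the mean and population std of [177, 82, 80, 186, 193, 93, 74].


μ = 126.4286, σ = 51.4555
z = (177 - 126.4286)/51.4555 = 0.9828

0.9828


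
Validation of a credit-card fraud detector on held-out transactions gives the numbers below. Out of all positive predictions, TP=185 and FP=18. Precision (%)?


Precision = TP/(TP+FP)
= 185/(185+18)
= 185/203 = 91.13%

91.13%


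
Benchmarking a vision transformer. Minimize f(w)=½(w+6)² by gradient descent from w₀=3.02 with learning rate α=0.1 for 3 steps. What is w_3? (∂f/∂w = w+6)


step 1: grad = 3.02+6 = 9.02; w = 3.02 - 0.1·(9.02) = 2.118
step 2: grad = 2.118+6 = 8.118; w = 2.118 - 0.1·(8.118) = 1.3062
step 3: grad = 1.3062+6 = 7.3062; w = 1.3062 - 0.1·(7.3062) = 0.57558

0.57558


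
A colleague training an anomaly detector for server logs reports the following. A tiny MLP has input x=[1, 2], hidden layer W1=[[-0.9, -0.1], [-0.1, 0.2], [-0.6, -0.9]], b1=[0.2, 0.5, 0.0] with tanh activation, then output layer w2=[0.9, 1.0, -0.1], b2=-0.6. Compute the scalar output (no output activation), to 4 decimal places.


z1[0] = (-0.9)·(1) + (-0.1)·(2) + 0.2 = -0.9
z1[1] = (-0.1)·(1) + (0.2)·(2) + 0.5 = 0.8
z1[2] = (-0.6)·(1) + (-0.9)·(2) + 0.0 = -2.4
h = tanh(z1) = [-0.7163, 0.664, -0.9837]
output = (0.9)·(-0.7163) + (1.0)·(0.664) + (-0.1)·(-0.9837) - 0.6 = -0.4823

-0.4823


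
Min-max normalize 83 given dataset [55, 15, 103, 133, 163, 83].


min=15, max=163
(83-15)/(163-15) = 68/148 = 0.4595

0.4595


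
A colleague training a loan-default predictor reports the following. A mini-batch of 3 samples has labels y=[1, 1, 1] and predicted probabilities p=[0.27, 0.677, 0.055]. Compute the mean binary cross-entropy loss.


L[0] = -ln(0.27) = 1.3093
L[1] = -ln(0.677) = 0.3901
L[2] = -ln(0.055) = 2.9004
mean = (1.3093 + 0.3901 + 2.9004)/3 = 1.5333

1.5333


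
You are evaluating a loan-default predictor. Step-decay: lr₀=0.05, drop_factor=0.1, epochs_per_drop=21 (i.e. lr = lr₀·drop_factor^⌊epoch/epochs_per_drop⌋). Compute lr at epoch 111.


n_drops = ⌊111/21⌋ = 5
lr = 0.05·0.1^5 = 0.05·0.00001 = 0.0000005

0.0000005


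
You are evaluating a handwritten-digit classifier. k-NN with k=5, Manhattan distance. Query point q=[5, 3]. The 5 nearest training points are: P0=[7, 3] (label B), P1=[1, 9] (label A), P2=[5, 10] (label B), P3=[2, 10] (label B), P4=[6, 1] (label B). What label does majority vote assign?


d(q,P0) = 2  (label B)
d(q,P1) = 10  (label A)
d(q,P2) = 7  (label B)
d(q,P3) = 10  (label B)
d(q,P4) = 3  (label B)
Votes: A=1, B=4
Majority → B

B


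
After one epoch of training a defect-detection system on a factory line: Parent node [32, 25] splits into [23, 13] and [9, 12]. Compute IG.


Parent = [32, 25], H_parent = 0.9891
H_left = 0.9436 (n=36), H_right = 0.9852 (n=21)
H_children = (36/57)·0.9436 + (21/57)·0.9852 = 0.9589
IG = 0.9891 - 0.9589 = 0.0302

0.0302


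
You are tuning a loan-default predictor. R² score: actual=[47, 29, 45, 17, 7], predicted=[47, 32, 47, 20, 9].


ȳ = 29
SS_res = Σ(y-ŷ)² = 26
SS_tot = Σ(y-ȳ)² = 1208
R² = 1 - SS_res/SS_tot = 1 - 0.0215 = 0.9785

0.9785


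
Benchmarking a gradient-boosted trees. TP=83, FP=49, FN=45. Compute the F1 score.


Precision = 83/132 = 0.6288
Recall = 83/128 = 0.6484
F1 = 2·P·R/(P+R) = 2·TP/(2·TP+FP+FN) = 166/(166+49+45) = 166/260 = 0.6385

0.6385


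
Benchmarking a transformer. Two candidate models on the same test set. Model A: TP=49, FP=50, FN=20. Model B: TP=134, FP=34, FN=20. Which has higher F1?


Model A: P=49/99=0.4949, R=49/69=0.7101, F1=2PR/(P+R)=2TP/(2TP+FP+FN)=98/168=0.5833
Model B: P=134/168=0.7976, R=134/154=0.8701, F1=2PR/(P+R)=2TP/(2TP+FP+FN)=268/322=0.8323
0.5833 < 0.8323 → Model B

Model B


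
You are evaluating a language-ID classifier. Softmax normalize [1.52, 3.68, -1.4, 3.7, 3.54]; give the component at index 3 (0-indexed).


Exponentials: e^1.52=4.5722, e^3.68=39.6464, e^-1.4=0.2466, e^3.7=40.4473, e^3.54=34.4669
Sum = 119.3794
Softmax = [0.0383, 0.3321, 0.0021, 0.3388, 0.2887]
p[3] = 40.4473/119.3794 = 0.3388

0.3388


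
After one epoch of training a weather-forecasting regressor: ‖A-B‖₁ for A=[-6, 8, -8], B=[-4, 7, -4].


d = |-6+ 4| + |8-7| + |-8+ 4|
  = 2 + 1 + 4
  = 7

7


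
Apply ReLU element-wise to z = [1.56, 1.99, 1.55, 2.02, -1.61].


ReLU(1.56) = max(0, 1.56) = 1.56
ReLU(1.99) = max(0, 1.99) = 1.99
ReLU(1.55) = max(0, 1.55) = 1.55
ReLU(2.02) = max(0, 2.02) = 2.02
ReLU(-1.61) = max(0, -1.61) = 0.0
result = [1.56, 1.99, 1.55, 2.02, 0.0]

[1.56, 1.99, 1.55, 2.02, 0.0]


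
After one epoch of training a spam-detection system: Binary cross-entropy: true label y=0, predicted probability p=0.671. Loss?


BCE = -[y·ln(p) + (1-y)·ln(1-p)]
= -0 - 1·ln(1-0.671)
= -ln(0.329) = 1.1117

1.1117


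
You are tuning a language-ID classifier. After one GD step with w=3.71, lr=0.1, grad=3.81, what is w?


w_new = w - α·∇
= 3.71 - 0.1·3.81
= 3.71 - 0.381
= 3.329

3.329


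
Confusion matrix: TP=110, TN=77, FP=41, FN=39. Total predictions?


Total = TP + TN + FP + FN
= 110 + 77 + 41 + 39
= 267
(Predicted positive: 151, predicted negative: 116)

267


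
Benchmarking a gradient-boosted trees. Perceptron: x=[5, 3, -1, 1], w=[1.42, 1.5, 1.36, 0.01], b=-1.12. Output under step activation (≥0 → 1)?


z = (5)·(1.42) + (3)·(1.5) + (-1)·(1.36) + (1)·(0.01) - 1.12
  = 9.13
step(z) = 1 (z≥0)

1


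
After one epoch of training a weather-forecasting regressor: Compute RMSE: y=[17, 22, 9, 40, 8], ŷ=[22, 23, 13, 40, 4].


MSE = 58/5 = 11.6
RMSE = √(58/5) = 3.4059

3.4059


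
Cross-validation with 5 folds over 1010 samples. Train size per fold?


Fold size = 1010/5 = 202
Training per fold = 1010 - 202 = 808

808


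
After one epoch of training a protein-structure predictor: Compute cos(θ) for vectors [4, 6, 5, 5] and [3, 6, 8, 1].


A·B = 4·3 + 6·6 + 5·8 + 5·1 = 93
‖A‖ = √102 = 10.0995, ‖B‖ = √110 = 10.4881
cos = 93/(√102·√110) = 93/√11220 = 0.878

0.878


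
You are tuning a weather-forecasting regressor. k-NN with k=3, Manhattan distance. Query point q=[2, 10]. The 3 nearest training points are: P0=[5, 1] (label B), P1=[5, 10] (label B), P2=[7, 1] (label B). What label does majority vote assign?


d(q,P0) = 12  (label B)
d(q,P1) = 3  (label B)
d(q,P2) = 14  (label B)
Votes: A=0, B=3
Majority → B

B


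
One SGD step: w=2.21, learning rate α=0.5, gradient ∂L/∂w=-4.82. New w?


w_new = w - α·∇
= 2.21 - 0.5·-4.82
= 2.21 + 2.41
= 4.62

4.62


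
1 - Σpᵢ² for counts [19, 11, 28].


Probabilities: [19/58, 11/58, 28/58] ≈ [0.3276, 0.1897, 0.4828]
Σpᵢ² = (361 + 121 + 784)/58² = 1266/3364
Gini = 1 - Σpᵢ² = 1 - 1266/3364 = 0.6237

0.6237


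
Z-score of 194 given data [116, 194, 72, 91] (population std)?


μ = 118.25, σ = 46.4348
z = (194 - 118.25)/46.4348 = 1.6313

1.6313


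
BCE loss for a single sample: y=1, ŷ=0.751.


BCE = -[y·ln(p) + (1-y)·ln(1-p)]
= -1·ln(0.751) - 0
= -ln(0.751) = 0.2863

0.2863


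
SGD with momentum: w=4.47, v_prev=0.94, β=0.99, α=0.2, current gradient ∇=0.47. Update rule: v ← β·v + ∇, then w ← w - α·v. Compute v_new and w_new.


v_new = 0.99·0.94 + 0.47 = 0.9306 + 0.47 = 1.4006
w_new = 4.47 - 0.2·1.4006 = 4.47 - 0.28012 = 4.18988

v_new=1.4006, w_new=4.18988


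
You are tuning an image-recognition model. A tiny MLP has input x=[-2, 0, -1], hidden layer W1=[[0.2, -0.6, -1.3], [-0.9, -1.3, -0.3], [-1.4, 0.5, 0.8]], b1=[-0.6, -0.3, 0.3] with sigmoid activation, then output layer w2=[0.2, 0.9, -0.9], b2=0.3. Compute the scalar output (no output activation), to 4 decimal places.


z1[0] = (0.2)·(-2) + (-0.6)·(0) + (-1.3)·(-1) - 0.6 = 0.3
z1[1] = (-0.9)·(-2) + (-1.3)·(0) + (-0.3)·(-1) - 0.3 = 1.8
z1[2] = (-1.4)·(-2) + (0.5)·(0) + (0.8)·(-1) + 0.3 = 2.3
h = sigmoid(z1) = [0.5744, 0.8581, 0.9089]
output = (0.2)·(0.5744) + (0.9)·(0.8581) + (-0.9)·(0.9089) + 0.3 = 0.3692

0.3692


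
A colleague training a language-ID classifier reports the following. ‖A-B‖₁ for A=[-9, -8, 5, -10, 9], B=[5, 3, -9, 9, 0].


d = |-9-5| + |-8-3| + |5+ 9| + |-10-9| + |9-0|
  = 14 + 11 + 14 + 19 + 9
  = 67

67


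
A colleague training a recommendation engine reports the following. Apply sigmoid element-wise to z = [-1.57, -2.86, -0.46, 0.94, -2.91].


σ(-1.57) = 1/(1+e^1.57) = 0.1722
σ(-2.86) = 1/(1+e^2.86) = 0.0542
σ(-0.46) = 1/(1+e^0.46) = 0.387
σ(0.94) = 1/(1+e^-0.94) = 0.7191
σ(-2.91) = 1/(1+e^2.91) = 0.0517
result = [0.1722, 0.0542, 0.387, 0.7191, 0.0517]

[0.1722, 0.0542, 0.387, 0.7191, 0.0517]


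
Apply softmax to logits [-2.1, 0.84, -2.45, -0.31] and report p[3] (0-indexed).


Exponentials: e^-2.1=0.1225, e^0.84=2.3164, e^-2.45=0.0863, e^-0.31=0.7334
Sum = 3.2586
Softmax = [0.0376, 0.7109, 0.0265, 0.2251]
p[3] = 0.7334/3.2586 = 0.2251

0.2251


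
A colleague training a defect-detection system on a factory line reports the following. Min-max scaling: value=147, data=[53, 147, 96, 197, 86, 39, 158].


min=39, max=197
(147-39)/(197-39) = 108/158 = 0.6835

0.6835


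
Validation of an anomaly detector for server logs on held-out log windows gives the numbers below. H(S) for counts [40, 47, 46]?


Probabilities: [40/133, 47/133, 46/133] ≈ [0.3008, 0.3534, 0.3459]
H = -((40/133)·log₂(40/133) + (47/133)·log₂(47/133) + (46/133)·log₂(46/133))
  = 1.5814 bits

1.5814 bits


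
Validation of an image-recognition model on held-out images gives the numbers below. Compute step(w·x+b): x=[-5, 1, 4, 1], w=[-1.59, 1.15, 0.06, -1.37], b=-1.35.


z = (-5)·(-1.59) + (1)·(1.15) + (4)·(0.06) + (1)·(-1.37) - 1.35
  = 6.62
step(z) = 1 (z≥0)

1


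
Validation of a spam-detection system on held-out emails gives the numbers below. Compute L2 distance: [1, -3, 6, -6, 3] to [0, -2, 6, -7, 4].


d = √((1-0)² + (-3+ 2)² + (6-6)² + (-6+ 7)² + (3-4)²)
  = √(1 + 1 + 0 + 1 + 1)
  = √4 = 2.0

2.0


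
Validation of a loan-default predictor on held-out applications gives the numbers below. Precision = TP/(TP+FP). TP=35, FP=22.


Precision = TP/(TP+FP)
= 35/(35+22)
= 35/57 = 61.4%

61.4%


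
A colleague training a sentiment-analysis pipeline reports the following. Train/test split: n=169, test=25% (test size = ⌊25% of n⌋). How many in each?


Test = ⌊169·25/100⌋ = 42
Train = 169 - 42 = 127

Train: 127, Test: 42


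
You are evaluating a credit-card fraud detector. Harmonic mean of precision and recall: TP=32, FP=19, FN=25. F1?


Precision = 32/51 = 0.6275
Recall = 32/57 = 0.5614
F1 = 2·P·R/(P+R) = 2·TP/(2·TP+FP+FN) = 64/(64+19+25) = 64/108 = 0.5926

0.5926


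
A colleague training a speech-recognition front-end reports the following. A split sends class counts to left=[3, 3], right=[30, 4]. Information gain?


Parent = [33, 7], H_parent = 0.669
H_left = 1 (n=6), H_right = 0.5226 (n=34)
H_children = (6/40)·1 + (34/40)·0.5226 = 0.5942
IG = 0.669 - 0.5942 = 0.0748

0.0748


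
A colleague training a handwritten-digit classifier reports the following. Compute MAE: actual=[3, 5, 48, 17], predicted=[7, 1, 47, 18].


Absolute errors: |3-7|=4, |5-1|=4, |48-47|=1, |17-18|=1
Sum = 10
MAE = 10/4 = 5/2

5/2


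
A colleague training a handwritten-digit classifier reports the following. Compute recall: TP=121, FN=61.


Recall = TP/(TP+FN)
= 121/(121+61)
= 121/182 = 66.48%

66.48%


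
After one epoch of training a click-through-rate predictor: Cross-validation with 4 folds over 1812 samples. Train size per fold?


Fold size = 1812/4 = 453
Training per fold = 1812 - 453 = 1359

1359


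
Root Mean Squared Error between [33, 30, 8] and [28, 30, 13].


MSE = 50/3 = 16.6667
RMSE = √(50/3) = 4.0825

4.0825


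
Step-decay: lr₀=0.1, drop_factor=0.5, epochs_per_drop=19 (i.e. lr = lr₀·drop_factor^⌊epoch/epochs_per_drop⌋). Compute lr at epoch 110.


n_drops = ⌊110/19⌋ = 5
lr = 0.1·0.5^5 = 0.1·0.03125 = 0.003125

0.003125


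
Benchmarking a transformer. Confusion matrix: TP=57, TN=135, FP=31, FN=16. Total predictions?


Total = TP + TN + FP + FN
= 57 + 135 + 31 + 16
= 239
(Predicted positive: 88, predicted negative: 151)

239


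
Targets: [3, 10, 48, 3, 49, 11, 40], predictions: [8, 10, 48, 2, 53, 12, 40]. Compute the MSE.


Squared errors: (3-8)²=25, (10-10)²=0, (48-48)²=0, (3-2)²=1, (49-53)²=16, (11-12)²=1, (40-40)²=0
Sum = 43
MSE = 43/7 = 43/7

43/7


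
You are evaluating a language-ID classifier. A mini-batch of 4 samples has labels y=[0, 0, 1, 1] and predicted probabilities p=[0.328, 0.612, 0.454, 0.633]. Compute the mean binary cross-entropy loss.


L[0] = -ln(1-0.328) = -ln(0.672) = 0.3975
L[1] = -ln(1-0.612) = -ln(0.388) = 0.9467
L[2] = -ln(0.454) = 0.7897
L[3] = -ln(0.633) = 0.4573
mean = (0.3975 + 0.9467 + 0.7897 + 0.4573)/4 = 0.6478

0.6478


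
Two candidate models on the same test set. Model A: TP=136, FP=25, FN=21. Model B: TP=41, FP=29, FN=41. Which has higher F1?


Model A: P=136/161=0.8447, R=136/157=0.8662, F1=2PR/(P+R)=2TP/(2TP+FP+FN)=272/318=0.8553
Model B: P=41/70=0.5857, R=41/82=0.5, F1=2PR/(P+R)=2TP/(2TP+FP+FN)=82/152=0.5395
0.8553 > 0.5395 → Model A

Model A


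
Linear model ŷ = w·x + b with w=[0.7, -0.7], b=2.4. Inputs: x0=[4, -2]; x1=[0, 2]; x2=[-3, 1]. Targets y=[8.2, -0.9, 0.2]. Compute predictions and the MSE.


ŷ0 = (0.7)·(4) + (-0.7)·(-2) + 2.4 = 6.6
ŷ1 = (0.7)·(0) + (-0.7)·(2) + 2.4 = 1.0
ŷ2 = (0.7)·(-3) + (-0.7)·(1) + 2.4 = -0.4
errors² = [2.56, 3.61, 0.36]
MSE = 6.5300/3 = 2.1767

2.1767


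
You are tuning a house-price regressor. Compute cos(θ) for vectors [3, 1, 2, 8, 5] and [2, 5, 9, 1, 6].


A·B = 3·2 + 1·5 + 2·9 + 8·1 + 5·6 = 67
‖A‖ = √103 = 10.1489, ‖B‖ = √147 = 12.1244
cos = 67/(√103·√147) = 67/√15141 = 0.5445

0.5445


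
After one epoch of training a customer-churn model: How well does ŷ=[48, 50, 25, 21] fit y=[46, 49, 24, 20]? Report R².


ȳ = 34.75
SS_res = Σ(y-ŷ)² = 7
SS_tot = Σ(y-ȳ)² = 662.75
R² = 1 - SS_res/SS_tot = 1 - 0.0106 = 0.9894

0.9894


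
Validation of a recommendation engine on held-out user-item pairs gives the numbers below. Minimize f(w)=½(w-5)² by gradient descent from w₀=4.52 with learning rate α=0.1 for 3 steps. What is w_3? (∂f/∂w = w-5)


step 1: grad = 4.52-5 = -0.48; w = 4.52 - 0.1·(-0.48) = 4.568
step 2: grad = 4.568-5 = -0.432; w = 4.568 - 0.1·(-0.432) = 4.6112
step 3: grad = 4.6112-5 = -0.3888; w = 4.6112 - 0.1·(-0.3888) = 4.65008

4.65008


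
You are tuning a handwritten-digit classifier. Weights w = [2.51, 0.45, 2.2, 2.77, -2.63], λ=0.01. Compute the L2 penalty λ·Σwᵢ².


‖w‖₂² = (2.51)² + (0.45)² + (2.2)² + (2.77)² + (-2.63)²
     = 6.3001 + 0.2025 + 4.84 + 7.6729 + 6.9169
     = 25.9324
λ·‖w‖₂² = 0.01·25.9324 = 0.259324

0.259324


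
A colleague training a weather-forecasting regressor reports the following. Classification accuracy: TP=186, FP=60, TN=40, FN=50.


Accuracy = (TP+TN)/(TP+TN+FP+FN)
= (186+40)/(336)
= 226/336 = 67.26%

67.26%


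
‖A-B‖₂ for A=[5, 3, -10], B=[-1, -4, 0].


d = √((5+ 1)² + (3+ 4)² + (-10-0)²)
  = √(36 + 49 + 100)
  = √185 = 13.6015

13.6015


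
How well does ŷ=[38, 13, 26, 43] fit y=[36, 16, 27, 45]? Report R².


ȳ = 31
SS_res = Σ(y-ŷ)² = 18
SS_tot = Σ(y-ȳ)² = 462
R² = 1 - SS_res/SS_tot = 1 - 0.039 = 0.961

0.961


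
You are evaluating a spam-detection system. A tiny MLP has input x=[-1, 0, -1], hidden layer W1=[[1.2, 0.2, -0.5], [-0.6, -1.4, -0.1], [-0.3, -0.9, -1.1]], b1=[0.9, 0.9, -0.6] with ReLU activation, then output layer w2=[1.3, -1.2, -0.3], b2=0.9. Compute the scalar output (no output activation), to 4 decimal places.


z1[0] = (1.2)·(-1) + (0.2)·(0) + (-0.5)·(-1) + 0.9 = 0.2
z1[1] = (-0.6)·(-1) + (-1.4)·(0) + (-0.1)·(-1) + 0.9 = 1.6
z1[2] = (-0.3)·(-1) + (-0.9)·(0) + (-1.1)·(-1) - 0.6 = 0.8
h = ReLU(z1) = [0.2, 1.6, 0.8]
output = (1.3)·(0.2) + (-1.2)·(1.6) + (-0.3)·(0.8) + 0.9 = -1.0

-1.0


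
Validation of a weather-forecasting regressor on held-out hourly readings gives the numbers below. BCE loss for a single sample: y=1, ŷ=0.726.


BCE = -[y·ln(p) + (1-y)·ln(1-p)]
= -1·ln(0.726) - 0
= -ln(0.726) = 0.3202

0.3202


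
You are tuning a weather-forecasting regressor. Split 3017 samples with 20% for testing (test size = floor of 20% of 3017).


Test = ⌊3017·20/100⌋ = 603
Train = 3017 - 603 = 2414

Train: 2414, Test: 603


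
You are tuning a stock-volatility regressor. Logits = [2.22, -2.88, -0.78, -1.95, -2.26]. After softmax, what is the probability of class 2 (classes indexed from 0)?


Exponentials: e^2.22=9.2073, e^-2.88=0.0561, e^-0.78=0.4584, e^-1.95=0.1423, e^-2.26=0.1044
Sum = 9.9685
Softmax = [0.9236, 0.0056, 0.046, 0.0143, 0.0105]
p[2] = 0.4584/9.9685 = 0.046

0.046


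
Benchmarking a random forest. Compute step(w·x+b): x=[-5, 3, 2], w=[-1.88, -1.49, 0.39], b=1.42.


z = (-5)·(-1.88) + (3)·(-1.49) + (2)·(0.39) + 1.42
  = 7.13
step(z) = 1 (z≥0)

1


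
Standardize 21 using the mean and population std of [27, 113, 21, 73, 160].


μ = 78.8, σ = 52.5753
z = (21 - 78.8)/52.5753 = -1.0994

-1.0994


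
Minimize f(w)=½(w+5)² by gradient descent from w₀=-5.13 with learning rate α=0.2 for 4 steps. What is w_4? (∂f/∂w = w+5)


step 1: grad = -5.13+5 = -0.13; w = -5.13 - 0.2·(-0.13) = -5.104
step 2: grad = -5.104+5 = -0.104; w = -5.104 - 0.2·(-0.104) = -5.0832
step 3: grad = -5.0832+5 = -0.0832; w = -5.0832 - 0.2·(-0.0832) = -5.06656
step 4: grad = -5.06656+5 = -0.06656; w = -5.06656 - 0.2·(-0.06656) = -5.053248

-5.053248


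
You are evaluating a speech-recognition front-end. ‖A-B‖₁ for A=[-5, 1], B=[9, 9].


d = |-5-9| + |1-9|
  = 14 + 8
  = 22

22


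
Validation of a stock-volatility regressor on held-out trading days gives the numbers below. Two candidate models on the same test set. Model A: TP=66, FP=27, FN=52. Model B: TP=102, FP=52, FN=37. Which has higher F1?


Model A: P=66/93=0.7097, R=66/118=0.5593, F1=2PR/(P+R)=2TP/(2TP+FP+FN)=132/211=0.6256
Model B: P=102/154=0.6623, R=102/139=0.7338, F1=2PR/(P+R)=2TP/(2TP+FP+FN)=204/293=0.6962
0.6256 < 0.6962 → Model B

Model B
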